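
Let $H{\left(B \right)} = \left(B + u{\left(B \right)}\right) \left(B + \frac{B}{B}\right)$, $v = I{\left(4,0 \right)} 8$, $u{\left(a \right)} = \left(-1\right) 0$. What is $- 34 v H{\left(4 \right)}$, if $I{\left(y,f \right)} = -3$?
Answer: $16320$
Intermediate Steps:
$u{\left(a \right)} = 0$
$v = -24$ ($v = \left(-3\right) 8 = -24$)
$H{\left(B \right)} = B \left(1 + B\right)$ ($H{\left(B \right)} = \left(B + 0\right) \left(B + \frac{B}{B}\right) = B \left(B + 1\right) = B \left(1 + B\right)$)
$- 34 v H{\left(4 \right)} = \left(-34\right) \left(-24\right) 4 \left(1 + 4\right) = 816 \cdot 4 \cdot 5 = 816 \cdot 20 = 16320$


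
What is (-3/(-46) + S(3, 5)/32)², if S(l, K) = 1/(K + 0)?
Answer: 69169/13542400 ≈ 0.0051076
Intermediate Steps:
S(l, K) = 1/K
(-3/(-46) + S(3, 5)/32)² = (-3/(-46) + 1/(5*32))² = (-3*(-1/46) + (⅕)*(1/32))² = (3/46 + 1/160)² = (263/3680)² = 69169/13542400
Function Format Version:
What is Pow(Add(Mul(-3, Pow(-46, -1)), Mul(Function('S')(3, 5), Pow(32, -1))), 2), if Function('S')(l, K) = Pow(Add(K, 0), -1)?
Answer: Rational(69169, 13542400) ≈ 0.0051076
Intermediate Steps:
Function('S')(l, K) = Pow(K, -1)
Pow(Add(Mul(-3, Pow(-46, -1)), Mul(Function('S')(3, 5), Pow(32, -1))), 2) = Pow(Add(Mul(-3, Pow(-46, -1)), Mul(Pow(5, -1), Pow(32, -1))), 2) = Pow(Add(Mul(-3, Rational(-1, 46)), Mul(Rational(1, 5), Rational(1, 32))), 2) = Pow(Add(Rational(3, 46), Rational(1, 160)), 2) = Pow(Rational(263, 3680), 2) = Rational(69169, 13542400)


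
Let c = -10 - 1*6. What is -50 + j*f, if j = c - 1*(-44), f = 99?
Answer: 2722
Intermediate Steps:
c = -16 (c = -10 - 6 = -16)
j = 28 (j = -16 - 1*(-44) = -16 + 44 = 28)
-50 + j*f = -50 + 28*99 = -50 + 2772 = 2722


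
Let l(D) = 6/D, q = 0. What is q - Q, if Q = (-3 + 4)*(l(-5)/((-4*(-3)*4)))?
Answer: 1/40 ≈ 0.025000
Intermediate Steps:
Q = -1/40 (Q = (-3 + 4)*((6/(-5))/((-4*(-3)*4))) = 1*((6*(-⅕))/((12*4))) = 1*(-6/5/48) = 1*(-6/5*1/48) = 1*(-1/40) = -1/40 ≈ -0.025000)
q - Q = 0 - 1*(-1/40) = 0 + 1/40 = 1/40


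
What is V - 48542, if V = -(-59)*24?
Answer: -47126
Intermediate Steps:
V = 1416 (V = -59*(-24) = 1416)
V - 48542 = 1416 - 48542 = -47126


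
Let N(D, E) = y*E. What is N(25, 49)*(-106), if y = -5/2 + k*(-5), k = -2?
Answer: -38955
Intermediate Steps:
y = 15/2 (y = -5/2 - 2*(-5) = -5*½ + 10 = -5/2 + 10 = 15/2 ≈ 7.5000)
N(D, E) = 15*E/2
N(25, 49)*(-106) = ((15/2)*49)*(-106) = (735/2)*(-106) = -38955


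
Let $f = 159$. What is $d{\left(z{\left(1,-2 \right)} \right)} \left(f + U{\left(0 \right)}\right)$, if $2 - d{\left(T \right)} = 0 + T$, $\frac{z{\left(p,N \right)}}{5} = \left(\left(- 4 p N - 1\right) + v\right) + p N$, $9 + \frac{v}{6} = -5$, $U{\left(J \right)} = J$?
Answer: $63123$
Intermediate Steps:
$v = -84$ ($v = -54 + 6 \left(-5\right) = -54 - 30 = -84$)
$z{\left(p,N \right)} = -425 - 15 N p$ ($z{\left(p,N \right)} = 5 \left(\left(\left(- 4 p N - 1\right) - 84\right) + p N\right) = 5 \left(\left(\left(- 4 N p - 1\right) - 84\right) + N p\right) = 5 \left(\left(\left(-1 - 4 N p\right) - 84\right) + N p\right) = 5 \left(\left(-85 - 4 N p\right) + N p\right) = 5 \left(-85 - 3 N p\right) = -425 - 15 N p$)
$d{\left(T \right)} = 2 - T$ ($d{\left(T \right)} = 2 - \left(0 + T\right) = 2 - T$)
$d{\left(z{\left(1,-2 \right)} \right)} \left(f + U{\left(0 \right)}\right) = \left(2 - \left(-425 - \left(-30\right) 1\right)\right) \left(159 + 0\right) = \left(2 - \left(-425 + 30\right)\right) 159 = \left(2 - -395\right) 159 = \left(2 + 395\right) 159 = 397 \cdot 159 = 63123$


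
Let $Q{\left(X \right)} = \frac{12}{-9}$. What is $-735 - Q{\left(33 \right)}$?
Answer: $- \frac{2201}{3} \approx -733.67$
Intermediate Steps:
$Q{\left(X \right)} = - \frac{4}{3}$ ($Q{\left(X \right)} = 12 \left(- \frac{1}{9}\right) = - \frac{4}{3}$)
$-735 - Q{\left(33 \right)} = -735 - - \frac{4}{3} = -735 + \frac{4}{3} = - \frac{2201}{3}$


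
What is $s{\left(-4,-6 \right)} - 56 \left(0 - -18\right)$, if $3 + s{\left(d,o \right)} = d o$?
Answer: $-987$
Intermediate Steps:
$s{\left(d,o \right)} = -3 + d o$
$s{\left(-4,-6 \right)} - 56 \left(0 - -18\right) = \left(-3 - -24\right) - 56 \left(0 - -18\right) = \left(-3 + 24\right) - 56 \left(0 + 18\right) = 21 - 1008 = -987$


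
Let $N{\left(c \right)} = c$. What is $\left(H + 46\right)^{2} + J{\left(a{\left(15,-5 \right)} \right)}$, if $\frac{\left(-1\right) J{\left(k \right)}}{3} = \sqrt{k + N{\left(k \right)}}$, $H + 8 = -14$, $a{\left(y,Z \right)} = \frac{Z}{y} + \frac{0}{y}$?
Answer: $576 - i \sqrt{6} \approx 576.0 - 2.4495 i$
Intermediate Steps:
$a{\left(y,Z \right)} = \frac{Z}{y}$ ($a{\left(y,Z \right)} = \frac{Z}{y} + 0 = \frac{Z}{y}$)
$H = -22$ ($H = -8 - 14 = -22$)
$J{\left(k \right)} = - 3 \sqrt{2} \sqrt{k}$ ($J{\left(k \right)} = - 3 \sqrt{k + k} = - 3 \sqrt{2 k} = - 3 \sqrt{2} \sqrt{k}$)
$\left(H + 46\right)^{2} + J{\left(a{\left(15,-5 \right)} \right)} = \left(-22 + 46\right)^{2} - 3 \sqrt{2} \sqrt{- \frac{5}{15}} = 24^{2} - 3 \sqrt{2} \sqrt{\left(-5\right) \frac{1}{15}} = 576 - 3 \sqrt{2} \sqrt{- \frac{1}{3}} = 576 - 3 \sqrt{2} \frac{i \sqrt{3}}{3} = 576 - i \sqrt{6}$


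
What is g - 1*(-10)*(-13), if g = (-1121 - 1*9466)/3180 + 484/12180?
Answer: -86043709/645540 ≈ -133.29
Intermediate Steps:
g = -2123509/645540 (g = (-1121 - 9466)*(1/3180) + 484*(1/12180) = -10587*1/3180 + 121/3045 = -3529/1060 + 121/3045 = -2123509/645540 ≈ -3.2895)
g - 1*(-10)*(-13) = -2123509/645540 - 1*(-10)*(-13) = -2123509/645540 - (-10)*(-13) = -2123509/645540 - 1*130 = -2123509/645540 - 130 = -86043709/645540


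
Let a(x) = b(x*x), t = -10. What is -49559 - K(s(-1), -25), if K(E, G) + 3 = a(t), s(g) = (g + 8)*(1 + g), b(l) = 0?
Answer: -49556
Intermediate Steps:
a(x) = 0
s(g) = (1 + g)*(8 + g) (s(g) = (8 + g)*(1 + g) = (1 + g)*(8 + g))
K(E, G) = -3 (K(E, G) = -3 + 0 = -3)
-49559 - K(s(-1), -25) = -49559 - 1*(-3) = -49559 + 3 = -49556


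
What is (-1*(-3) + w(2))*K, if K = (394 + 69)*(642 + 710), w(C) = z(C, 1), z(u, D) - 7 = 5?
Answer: 9389640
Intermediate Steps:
z(u, D) = 12 (z(u, D) = 7 + 5 = 12)
w(C) = 12
K = 625976 (K = 463*1352 = 625976)
(-1*(-3) + w(2))*K = (-1*(-3) + 12)*625976 = (3 + 12)*625976 = 15*625976 = 9389640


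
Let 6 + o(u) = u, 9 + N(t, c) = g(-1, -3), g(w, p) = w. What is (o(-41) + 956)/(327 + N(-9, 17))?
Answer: 909/317 ≈ 2.8675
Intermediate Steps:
N(t, c) = -10 (N(t, c) = -9 - 1 = -10)
o(u) = -6 + u
(o(-41) + 956)/(327 + N(-9, 17)) = ((-6 - 41) + 956)/(327 - 10) = (-47 + 956)/317 = 909*(1/317) = 909/317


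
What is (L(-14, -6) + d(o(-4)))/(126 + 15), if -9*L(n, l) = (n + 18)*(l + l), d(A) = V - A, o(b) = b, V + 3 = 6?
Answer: 37/423 ≈ 0.087470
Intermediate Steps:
V = 3 (V = -3 + 6 = 3)
d(A) = 3 - A
L(n, l) = -2*l*(18 + n)/9 (L(n, l) = -(n + 18)*(l + l)/9 = -(18 + n)*2*l/9 = -2*l*(18 + n)/9)
(L(-14, -6) + d(o(-4)))/(126 + 15) = (-2/9*(-6)*(18 - 14) + (3 - 1*(-4)))/(126 + 15) = (-2/9*(-6)*4 + (3 + 4))/141 = (16/3 + 7)*(1/141) = (37/3)*(1/141) = 37/423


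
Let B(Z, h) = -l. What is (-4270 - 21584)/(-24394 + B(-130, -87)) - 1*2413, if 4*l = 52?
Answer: -58868237/24407 ≈ -2411.9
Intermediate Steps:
l = 13 (l = (¼)*52 = 13)
B(Z, h) = -13 (B(Z, h) = -1*13 = -13)
(-4270 - 21584)/(-24394 + B(-130, -87)) - 1*2413 = (-4270 - 21584)/(-24394 - 13) - 1*2413 = -25854/(-24407) - 2413 = -25854*(-1/24407) - 2413 = 25854/24407 - 2413 = -58868237/24407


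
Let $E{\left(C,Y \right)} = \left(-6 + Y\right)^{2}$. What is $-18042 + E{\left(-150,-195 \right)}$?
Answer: $22359$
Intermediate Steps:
$-18042 + E{\left(-150,-195 \right)} = -18042 + \left(-6 - 195\right)^{2} = -18042 + \left(-201\right)^{2} = -18042 + 40401 = 22359$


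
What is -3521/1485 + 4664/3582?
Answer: -315899/295515 ≈ -1.0690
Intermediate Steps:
-3521/1485 + 4664/3582 = -3521*1/1485 + 4664*(1/3582) = -3521/1485 + 2332/1791 = -315899/295515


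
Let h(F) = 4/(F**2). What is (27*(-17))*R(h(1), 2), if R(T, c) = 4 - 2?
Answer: -918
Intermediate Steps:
h(F) = 4/F**2
R(T, c) = 2
(27*(-17))*R(h(1), 2) = (27*(-17))*2 = -459*2 = -918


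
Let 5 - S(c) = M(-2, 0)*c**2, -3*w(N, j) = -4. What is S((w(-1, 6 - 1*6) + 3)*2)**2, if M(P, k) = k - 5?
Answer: 11730625/81 ≈ 1.4482e+5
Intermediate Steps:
w(N, j) = 4/3 (w(N, j) = -1/3*(-4) = 4/3)
M(P, k) = -5 + k
S(c) = 5 + 5*c**2 (S(c) = 5 - (-5 + 0)*c**2 = 5 - (-5)*c**2 = 5 + 5*c**2)
S((w(-1, 6 - 1*6) + 3)*2)**2 = (5 + 5*((4/3 + 3)*2)**2)**2 = (5 + 5*((13/3)*2)**2)**2 = (5 + 5*(26/3)**2)**2 = (5 + 5*(676/9))**2 = (5 + 3380/9)**2 = (3425/9)**2 = 11730625/81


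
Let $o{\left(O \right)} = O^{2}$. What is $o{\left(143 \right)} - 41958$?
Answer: $-21509$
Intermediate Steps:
$o{\left(143 \right)} - 41958 = 143^{2} - 41958 = 20449 - 41958 = -21509$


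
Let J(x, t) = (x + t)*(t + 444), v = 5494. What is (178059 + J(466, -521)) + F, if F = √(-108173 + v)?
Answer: 182294 + I*√102679 ≈ 1.8229e+5 + 320.44*I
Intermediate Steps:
J(x, t) = (444 + t)*(t + x) (J(x, t) = (t + x)*(444 + t) = (444 + t)*(t + x))
F = I*√102679 (F = √(-108173 + 5494) = √(-102679) = I*√102679 ≈ 320.44*I)
(178059 + J(466, -521)) + F = (178059 + ((-521)² + 444*(-521) + 444*466 - 521*466)) + I*√102679 = (178059 + (271441 - 231324 + 206904 - 242786)) + I*√102679 = (178059 + 4235) + I*√102679 = 182294 + I*√102679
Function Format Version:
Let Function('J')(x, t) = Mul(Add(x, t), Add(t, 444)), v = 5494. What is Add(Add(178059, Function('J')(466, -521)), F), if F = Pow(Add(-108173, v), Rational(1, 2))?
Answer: Add(182294, Mul(I, Pow(102679, Rational(1, 2)))) ≈ Add(1.8229e+5, Mul(320.44, I))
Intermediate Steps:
Function('J')(x, t) = Mul(Add(444, t), Add(t, x)) (Function('J')(x, t) = Mul(Add(t, x), Add(444, t)) = Mul(Add(444, t), Add(t, x)))
F = Mul(I, Pow(102679, Rational(1, 2))) (F = Pow(Add(-108173, 5494), Rational(1, 2)) = Pow(-102679, Rational(1, 2)) = Mul(I, Pow(102679, Rational(1, 2))) ≈ Mul(320.44, I))
Add(Add(178059, Function('J')(466, -521)), F) = Add(Add(178059, Add(Pow(-521, 2), Mul(444, -521), Mul(444, 466), Mul(-521, 466))), Mul(I, Pow(102679, Rational(1, 2)))) = Add(Add(178059, Add(271441, -231324, 206904, -242786)), Mul(I, Pow(102679, Rational(1, 2)))) = Add(Add(178059, 4235), Mul(I, Pow(102679, Rational(1, 2)))) = Add(182294, Mul(I, Pow(102679, Rational(1, 2))))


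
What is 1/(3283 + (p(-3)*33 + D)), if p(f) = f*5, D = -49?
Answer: 1/2739 ≈ 0.00036510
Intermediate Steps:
p(f) = 5*f
1/(3283 + (p(-3)*33 + D)) = 1/(3283 + ((5*(-3))*33 - 49)) = 1/(3283 + (-15*33 - 49)) = 1/(3283 + (-495 - 49)) = 1/(3283 - 544) = 1/2739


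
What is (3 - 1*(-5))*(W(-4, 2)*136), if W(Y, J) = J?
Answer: 2176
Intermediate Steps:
(3 - 1*(-5))*(W(-4, 2)*136) = (3 - 1*(-5))*(2*136) = (3 + 5)*272 = 8*272 = 2176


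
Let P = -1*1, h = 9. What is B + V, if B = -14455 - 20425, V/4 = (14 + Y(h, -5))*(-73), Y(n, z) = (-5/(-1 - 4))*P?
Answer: -38676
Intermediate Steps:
P = -1
Y(n, z) = -1 (Y(n, z) = (-5/(-1 - 4))*(-1) = (-5/(-5))*(-1) = -⅕*(-5)*(-1) = 1*(-1) = -1)
V = -3796 (V = 4*((14 - 1)*(-73)) = 4*(13*(-73)) = 4*(-949) = -3796)
B = -34880
B + V = -34880 - 3796 = -38676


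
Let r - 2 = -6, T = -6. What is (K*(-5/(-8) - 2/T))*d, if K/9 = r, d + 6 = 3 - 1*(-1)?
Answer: 69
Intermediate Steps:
d = -2 (d = -6 + (3 - 1*(-1)) = -6 + (3 + 1) = -6 + 4 = -2)
r = -4 (r = 2 - 6 = -4)
K = -36 (K = 9*(-4) = -36)
(K*(-5/(-8) - 2/T))*d = -36*(-5/(-8) - 2/(-6))*(-2) = -36*(-5*(-⅛) - 2*(-⅙))*(-2) = -36*(5/8 + ⅓)*(-2) = -36*23/24*(-2) = -69/2*(-2) = 69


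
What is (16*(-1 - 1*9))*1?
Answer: -160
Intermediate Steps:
(16*(-1 - 1*9))*1 = (16*(-1 - 9))*1 = (16*(-10))*1 = -160*1 = -160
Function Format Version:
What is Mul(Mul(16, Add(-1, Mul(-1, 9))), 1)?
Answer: -160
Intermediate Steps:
Mul(Mul(16, Add(-1, Mul(-1, 9))), 1) = Mul(Mul(16, Add(-1, -9)), 1) = Mul(Mul(16, -10), 1) = Mul(-160, 1) = -160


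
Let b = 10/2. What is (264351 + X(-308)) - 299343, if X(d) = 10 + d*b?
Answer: -36522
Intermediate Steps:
b = 5 (b = 10*(½) = 5)
X(d) = 10 + 5*d (X(d) = 10 + d*5 = 10 + 5*d)
(264351 + X(-308)) - 299343 = (264351 + (10 + 5*(-308))) - 299343 = (264351 + (10 - 1540)) - 299343 = (264351 - 1530) - 299343 = 262821 - 299343 = -36522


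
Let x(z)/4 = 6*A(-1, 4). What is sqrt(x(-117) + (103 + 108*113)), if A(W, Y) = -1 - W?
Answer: sqrt(12307) ≈ 110.94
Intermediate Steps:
x(z) = 0 (x(z) = 4*(6*(-1 - 1*(-1))) = 4*(6*(-1 + 1)) = 4*(6*0) = 4*0 = 0)
sqrt(x(-117) + (103 + 108*113)) = sqrt(0 + (103 + 108*113)) = sqrt(0 + (103 + 12204)) = sqrt(0 + 12307) = sqrt(12307)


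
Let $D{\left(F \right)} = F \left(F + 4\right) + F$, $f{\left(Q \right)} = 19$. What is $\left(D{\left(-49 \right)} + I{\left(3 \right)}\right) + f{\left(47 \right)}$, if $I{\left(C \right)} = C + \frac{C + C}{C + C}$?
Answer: $2179$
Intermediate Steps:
$I{\left(C \right)} = 1 + C$ ($I{\left(C \right)} = C + \frac{2 C}{2 C} = C + 2 C \frac{1}{2 C} = C + 1 = 1 + C$)
$D{\left(F \right)} = F + F \left(4 + F\right)$ ($D{\left(F \right)} = F \left(4 + F\right) + F = F + F \left(4 + F\right)$)
$\left(D{\left(-49 \right)} + I{\left(3 \right)}\right) + f{\left(47 \right)} = \left(- 49 \left(5 - 49\right) + \left(1 + 3\right)\right) + 19 = \left(\left(-49\right) \left(-44\right) + 4\right) + 19 = \left(2156 + 4\right) + 19 = 2160 + 19 = 2179$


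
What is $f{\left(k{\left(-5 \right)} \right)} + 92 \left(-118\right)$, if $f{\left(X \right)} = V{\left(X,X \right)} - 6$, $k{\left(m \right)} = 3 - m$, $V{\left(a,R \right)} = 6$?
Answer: $-10856$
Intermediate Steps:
$f{\left(X \right)} = 0$ ($f{\left(X \right)} = 6 - 6 = 0$)
$f{\left(k{\left(-5 \right)} \right)} + 92 \left(-118\right) = 0 + 92 \left(-118\right) = 0 - 10856 = -10856$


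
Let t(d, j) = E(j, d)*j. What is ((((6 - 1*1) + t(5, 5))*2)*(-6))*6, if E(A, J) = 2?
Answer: -1080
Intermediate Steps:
t(d, j) = 2*j
((((6 - 1*1) + t(5, 5))*2)*(-6))*6 = ((((6 - 1*1) + 2*5)*2)*(-6))*6 = ((((6 - 1) + 10)*2)*(-6))*6 = (((5 + 10)*2)*(-6))*6 = ((15*2)*(-6))*6 = (30*(-6))*6 = -180*6 = -1080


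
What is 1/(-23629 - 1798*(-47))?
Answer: 1/60877 ≈ 1.6427e-5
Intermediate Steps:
1/(-23629 - 1798*(-47)) = 1/(-23629 + 84506) = 1/60877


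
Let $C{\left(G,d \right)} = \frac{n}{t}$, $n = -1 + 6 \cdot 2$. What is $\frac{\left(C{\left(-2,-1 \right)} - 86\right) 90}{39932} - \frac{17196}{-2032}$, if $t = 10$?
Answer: $\frac{20973255}{2535682} \approx 8.2712$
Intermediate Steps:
$n = 11$ ($n = -1 + 12 = 11$)
$C{\left(G,d \right)} = \frac{11}{10}$
$\frac{\left(C{\left(-2,-1 \right)} - 86\right) 90}{39932} - \frac{17196}{-2032} = \frac{\left(\frac{11}{10} - 86\right) 90}{39932} - \frac{17196}{-2032} = \left(- \frac{849}{10}\right) 90 \cdot \frac{1}{39932} - - \frac{4299}{508} = \left(-7641\right) \frac{1}{39932} + \frac{4299}{508} = - \frac{7641}{39932} + \frac{4299}{508} = \frac{20973255}{2535682}$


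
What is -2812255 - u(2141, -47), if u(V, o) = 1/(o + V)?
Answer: -5888861971/2094 ≈ -2.8123e+6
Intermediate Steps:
u(V, o) = 1/(V + o)
-2812255 - u(2141, -47) = -2812255 - 1/(2141 - 47) = -2812255 - 1/2094 = -5888861971/2094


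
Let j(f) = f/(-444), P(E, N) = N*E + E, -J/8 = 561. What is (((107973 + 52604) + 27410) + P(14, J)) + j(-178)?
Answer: 27787607/222 ≈ 1.2517e+5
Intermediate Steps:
J = -4488 (J = -8*561 = -4488)
P(E, N) = E + E*N (P(E, N) = E*N + E = E + E*N)
j(f) = -f/444 (j(f) = f*(-1/444) = -f/444)
(((107973 + 52604) + 27410) + P(14, J)) + j(-178) = (((107973 + 52604) + 27410) + 14*(1 - 4488)) - 1/444*(-178) = ((160577 + 27410) + 14*(-4487)) + 89/222 = (187987 - 62818) + 89/222 = 125169 + 89/222 = 27787607/222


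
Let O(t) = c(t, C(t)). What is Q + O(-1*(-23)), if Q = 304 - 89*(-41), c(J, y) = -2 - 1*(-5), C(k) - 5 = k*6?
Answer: 3956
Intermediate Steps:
C(k) = 5 + 6*k (C(k) = 5 + k*6 = 5 + 6*k)
c(J, y) = 3 (c(J, y) = -2 + 5 = 3)
O(t) = 3
Q = 3953 (Q = 304 + 3649 = 3953)
Q + O(-1*(-23)) = 3953 + 3 = 3956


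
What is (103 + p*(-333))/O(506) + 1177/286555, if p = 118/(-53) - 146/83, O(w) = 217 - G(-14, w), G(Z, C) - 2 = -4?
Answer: 1803923902852/276061642455 ≈ 6.5345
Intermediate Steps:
G(Z, C) = -2 (G(Z, C) = 2 - 4 = -2)
O(w) = 219 (O(w) = 217 - 1*(-2) = 217 + 2 = 219)
p = -17532/4399 (p = 118*(-1/53) - 146*1/83 = -118/53 - 146/83 = -17532/4399 ≈ -3.9855)
(103 + p*(-333))/O(506) + 1177/286555 = (103 - 17532/4399*(-333))/219 + 1177/286555 = (103 + 5838156/4399)*(1/219) + 1177*(1/286555) = (6291253/4399)*(1/219) + 1177/286555 = 6291253/963381 + 1177/286555 = 1803923902852/276061642455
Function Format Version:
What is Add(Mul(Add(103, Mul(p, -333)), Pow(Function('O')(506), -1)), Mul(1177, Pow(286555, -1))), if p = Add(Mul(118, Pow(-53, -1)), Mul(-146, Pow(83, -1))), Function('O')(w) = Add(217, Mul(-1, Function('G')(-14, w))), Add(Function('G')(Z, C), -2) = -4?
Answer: Rational(1803923902852, 276061642455) ≈ 6.5345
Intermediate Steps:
Function('G')(Z, C) = -2 (Function('G')(Z, C) = Add(2, -4) = -2)
Function('O')(w) = 219 (Function('O')(w) = Add(217, Mul(-1, -2)) = Add(217, 2) = 219)
p = Rational(-17532, 4399) (p = Add(Mul(118, Rational(-1, 53)), Mul(-146, Rational(1, 83))) = Add(Rational(-118, 53), Rational(-146, 83)) = Rational(-17532, 4399) ≈ -3.9855)
Add(Mul(Add(103, Mul(p, -333)), Pow(Function('O')(506), -1)), Mul(1177, Pow(286555, -1))) = Add(Mul(Add(103, Mul(Rational(-17532, 4399), -333)), Pow(219, -1)), Mul(1177, Pow(286555, -1))) = Add(Mul(Add(103, Rational(5838156, 4399)), Rational(1, 219)), Mul(1177, Rational(1, 286555))) = Add(Mul(Rational(6291253, 4399), Rational(1, 219)), Rational(1177, 286555)) = Add(Rational(6291253, 963381), Rational(1177, 286555)) = Rational(1803923902852, 276061642455)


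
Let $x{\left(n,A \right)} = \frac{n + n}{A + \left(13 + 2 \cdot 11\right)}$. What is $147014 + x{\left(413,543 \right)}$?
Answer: $\frac{42487459}{289} \approx 1.4702 \cdot 10^{5}$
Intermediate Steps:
$x{\left(n,A \right)} = \frac{2 n}{35 + A}$ ($x{\left(n,A \right)} = \frac{2 n}{A + \left(13 + 22\right)} = \frac{2 n}{A + 35} = \frac{2 n}{35 + A}$)
$147014 + x{\left(413,543 \right)} = 147014 + 2 \cdot 413 \frac{1}{35 + 543} = 147014 + 2 \cdot 413 \cdot \frac{1}{578} = 147014 + \frac{413}{289} = \frac{42487459}{289}$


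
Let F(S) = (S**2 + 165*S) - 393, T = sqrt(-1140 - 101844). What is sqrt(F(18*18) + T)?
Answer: sqrt(158043 + 2*I*sqrt(25746)) ≈ 397.55 + 0.404*I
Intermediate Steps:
T = 2*I*sqrt(25746) (T = sqrt(-102984) = 2*I*sqrt(25746) ≈ 320.91*I)
F(S) = -393 + S**2 + 165*S
sqrt(F(18*18) + T) = sqrt((-393 + (18*18)**2 + 165*(18*18)) + 2*I*sqrt(25746)) = sqrt((-393 + 324**2 + 165*324) + 2*I*sqrt(25746)) = sqrt((-393 + 104976 + 53460) + 2*I*sqrt(25746)) = sqrt(158043 + 2*I*sqrt(25746))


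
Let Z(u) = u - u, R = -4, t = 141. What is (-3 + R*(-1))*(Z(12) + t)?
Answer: 141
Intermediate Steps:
Z(u) = 0
(-3 + R*(-1))*(Z(12) + t) = (-3 - 4*(-1))*(0 + 141) = (-3 + 4)*141 = 1*141 = 141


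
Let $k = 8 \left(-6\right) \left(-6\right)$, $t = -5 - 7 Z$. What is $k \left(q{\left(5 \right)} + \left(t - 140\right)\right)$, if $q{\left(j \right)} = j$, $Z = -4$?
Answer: $-32256$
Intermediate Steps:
$t = 23$ ($t = -5 - -28 = -5 + 28 = 23$)
$k = 288$ ($k = \left(-48\right) \left(-6\right) = 288$)
$k \left(q{\left(5 \right)} + \left(t - 140\right)\right) = 288 \left(5 + \left(23 - 140\right)\right) = 288 \left(5 - 117\right) = 288 \left(-112\right) = -32256$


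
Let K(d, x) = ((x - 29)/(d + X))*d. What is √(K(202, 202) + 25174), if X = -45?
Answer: 8*√9781257/157 ≈ 159.36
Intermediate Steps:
K(d, x) = d*(-29 + x)/(-45 + d) (K(d, x) = ((x - 29)/(d - 45))*d = ((-29 + x)/(-45 + d))*d = d*(-29 + x)/(-45 + d))
√(K(202, 202) + 25174) = √(202*(-29 + 202)/(-45 + 202) + 25174) = √(202*173/157 + 25174) = √(202*(1/157)*173 + 25174) = √(34946/157 + 25174) = √(3987264/157) = 8*√9781257/157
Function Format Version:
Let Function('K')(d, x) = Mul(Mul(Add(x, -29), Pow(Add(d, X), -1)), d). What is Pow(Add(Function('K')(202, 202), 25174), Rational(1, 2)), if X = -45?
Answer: Mul(Rational(8, 157), Pow(9781257, Rational(1, 2))) ≈ 159.36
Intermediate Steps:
Function('K')(d, x) = Mul(d, Pow(Add(-45, d), -1), Add(-29, x)) (Function('K')(d, x) = Mul(Mul(Add(x, -29), Pow(Add(d, -45), -1)), d) = Mul(Mul(Add(-29, x), Pow(Add(-45, d), -1)), d) = Mul(Mul(Pow(Add(-45, d), -1), Add(-29, x)), d) = Mul(d, Pow(Add(-45, d), -1), Add(-29, x)))
Pow(Add(Function('K')(202, 202), 25174), Rational(1, 2)) = Pow(Add(Mul(202, Pow(Add(-45, 202), -1), Add(-29, 202)), 25174), Rational(1, 2)) = Pow(Add(Mul(202, Pow(157, -1), 173), 25174), Rational(1, 2)) = Pow(Add(Mul(202, Rational(1, 157), 173), 25174), Rational(1, 2)) = Pow(Add(Rational(34946, 157), 25174), Rational(1, 2)) = Pow(Rational(3987264, 157), Rational(1, 2)) = Mul(Rational(8, 157), Pow(9781257, Rational(1, 2)))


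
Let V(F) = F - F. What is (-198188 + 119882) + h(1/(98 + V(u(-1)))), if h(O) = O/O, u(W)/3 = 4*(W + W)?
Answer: -78305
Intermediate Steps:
u(W) = 24*W (u(W) = 3*(4*(W + W)) = 3*(4*(2*W)) = 3*(8*W) = 24*W)
V(F) = 0
h(O) = 1
(-198188 + 119882) + h(1/(98 + V(u(-1)))) = (-198188 + 119882) + 1 = -78306 + 1 = -78305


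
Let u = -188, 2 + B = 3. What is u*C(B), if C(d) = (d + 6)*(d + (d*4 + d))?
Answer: -7896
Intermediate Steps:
B = 1 (B = -2 + 3 = 1)
C(d) = 6*d*(6 + d) (C(d) = (6 + d)*(d + (4*d + d)) = (6 + d)*(d + 5*d) = (6 + d)*(6*d) = 6*d*(6 + d))
u*C(B) = -1128*(6 + 1) = -1128*7 = -188*42 = -7896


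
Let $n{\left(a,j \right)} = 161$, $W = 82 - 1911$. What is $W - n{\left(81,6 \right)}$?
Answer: $-1990$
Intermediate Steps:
$W = -1829$ ($W = 82 - 1911 = -1829$)
$W - n{\left(81,6 \right)} = -1829 - 161 = -1990$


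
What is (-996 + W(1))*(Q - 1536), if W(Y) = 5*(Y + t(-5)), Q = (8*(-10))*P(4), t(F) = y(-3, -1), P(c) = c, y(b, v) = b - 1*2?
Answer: 1885696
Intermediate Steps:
y(b, v) = -2 + b (y(b, v) = b - 2 = -2 + b)
t(F) = -5 (t(F) = -2 - 3 = -5)
Q = -320 (Q = (8*(-10))*4 = -80*4 = -320)
W(Y) = -25 + 5*Y (W(Y) = 5*(Y - 5) = 5*(-5 + Y) = -25 + 5*Y)
(-996 + W(1))*(Q - 1536) = (-996 + (-25 + 5*1))*(-320 - 1536) = (-996 + (-25 + 5))*(-1856) = (-996 - 20)*(-1856) = -1016*(-1856) = 1885696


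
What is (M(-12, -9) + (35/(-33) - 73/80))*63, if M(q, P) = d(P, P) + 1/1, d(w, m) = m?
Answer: -552909/880 ≈ -628.31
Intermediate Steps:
M(q, P) = 1 + P (M(q, P) = P + 1/1 = P + 1 = 1 + P)
(M(-12, -9) + (35/(-33) - 73/80))*63 = ((1 - 9) + (35/(-33) - 73/80))*63 = (-8 + (35*(-1/33) - 73*1/80))*63 = (-8 + (-35/33 - 73/80))*63 = (-8 - 5209/2640)*63 = -26329/2640*63 = -552909/880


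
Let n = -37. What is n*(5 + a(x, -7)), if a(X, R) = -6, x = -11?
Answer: 37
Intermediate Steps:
n*(5 + a(x, -7)) = -37*(5 - 6) = -37*(-1) = 37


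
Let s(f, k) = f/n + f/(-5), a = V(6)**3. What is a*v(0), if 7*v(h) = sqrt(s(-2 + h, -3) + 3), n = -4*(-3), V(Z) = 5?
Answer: 25*sqrt(2910)/42 ≈ 32.110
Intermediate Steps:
n = 12
a = 125 (a = 5**3 = 125)
s(f, k) = -7*f/60 (s(f, k) = f/12 + f/(-5) = f*(1/12) + f*(-1/5) = f/12 - f/5 = -7*f/60)
v(h) = sqrt(97/30 - 7*h/60)/7 (v(h) = sqrt(-7*(-2 + h)/60 + 3)/7 = sqrt((7/30 - 7*h/60) + 3)/7 = sqrt(97/30 - 7*h/60)/7)
a*v(0) = 125*(sqrt(2910 - 105*0)/210) = 125*(sqrt(2910 + 0)/210) = 125*(sqrt(2910)/210) = 25*sqrt(2910)/42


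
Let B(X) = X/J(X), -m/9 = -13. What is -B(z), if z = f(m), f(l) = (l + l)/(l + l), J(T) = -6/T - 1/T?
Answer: ⅐ ≈ 0.14286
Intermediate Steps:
m = 117 (m = -9*(-13) = 117)
J(T) = -7/T
f(l) = 1 (f(l) = (2*l)/((2*l)) = (2*l)*(1/(2*l)) = 1)
z = 1
B(X) = -X²/7 (B(X) = X/((-7/X)) = X*(-X/7) = -X²/7)
-B(z) = -(-1)*1²/7 = -(-1)/7 = -1*(-⅐) = ⅐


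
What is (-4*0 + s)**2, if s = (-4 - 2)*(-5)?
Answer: 900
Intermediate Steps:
s = 30 (s = -6*(-5) = 30)
(-4*0 + s)**2 = (-4*0 + 30)**2 = (0 + 30)**2 = 30**2 = 900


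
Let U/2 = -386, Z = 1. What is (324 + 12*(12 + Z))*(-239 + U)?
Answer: -485280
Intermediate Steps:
U = -772 (U = 2*(-386) = -772)
(324 + 12*(12 + Z))*(-239 + U) = (324 + 12*(12 + 1))*(-239 - 772) = (324 + 12*13)*(-1011) = (324 + 156)*(-1011) = 480*(-1011) = -485280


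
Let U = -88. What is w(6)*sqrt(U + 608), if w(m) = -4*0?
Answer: 0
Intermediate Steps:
w(m) = 0
w(6)*sqrt(U + 608) = 0*sqrt(-88 + 608) = 0*sqrt(520) = 0*(2*sqrt(130)) = 0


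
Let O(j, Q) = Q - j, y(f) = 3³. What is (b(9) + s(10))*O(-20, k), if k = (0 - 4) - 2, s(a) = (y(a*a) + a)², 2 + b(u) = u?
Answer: 19264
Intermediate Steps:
b(u) = -2 + u
y(f) = 27
s(a) = (27 + a)²
k = -6 (k = -4 - 2 = -6)
(b(9) + s(10))*O(-20, k) = ((-2 + 9) + (27 + 10)²)*(-6 - 1*(-20)) = (7 + 37²)*(-6 + 20) = (7 + 1369)*14 = 1376*14 = 19264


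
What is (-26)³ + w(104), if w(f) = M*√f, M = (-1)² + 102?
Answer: -17576 + 206*√26 ≈ -16526.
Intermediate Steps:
M = 103 (M = 1 + 102 = 103)
w(f) = 103*√f
(-26)³ + w(104) = (-26)³ + 103*√104 = -17576 + 103*(2*√26) = -17576 + 206*√26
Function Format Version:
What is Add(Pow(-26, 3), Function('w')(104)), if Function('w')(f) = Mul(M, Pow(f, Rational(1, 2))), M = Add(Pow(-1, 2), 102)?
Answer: Add(-17576, Mul(206, Pow(26, Rational(1, 2)))) ≈ -16526.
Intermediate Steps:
M = 103 (M = Add(1, 102) = 103)
Function('w')(f) = Mul(103, Pow(f, Rational(1, 2)))
Add(Pow(-26, 3), Function('w')(104)) = Add(Pow(-26, 3), Mul(103, Pow(104, Rational(1, 2)))) = Add(-17576, Mul(103, Mul(2, Pow(26, Rational(1, 2))))) = Add(-17576, Mul(206, Pow(26, Rational(1, 2))))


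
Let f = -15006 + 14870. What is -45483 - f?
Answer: -45347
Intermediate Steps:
f = -136
-45483 - f = -45483 - 1*(-136) = -45483 + 136 = -45347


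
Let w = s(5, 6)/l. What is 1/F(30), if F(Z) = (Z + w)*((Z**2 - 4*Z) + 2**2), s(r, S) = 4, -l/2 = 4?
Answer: 1/23128 ≈ 4.3238e-5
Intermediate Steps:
l = -8 (l = -2*4 = -8)
w = -1/2 (w = 4/(-8) = 4*(-1/8) = -1/2 ≈ -0.50000)
F(Z) = (-1/2 + Z)*(4 + Z**2 - 4*Z) (F(Z) = (Z - 1/2)*((Z**2 - 4*Z) + 2**2) = (-1/2 + Z)*((Z**2 - 4*Z) + 4) = (-1/2 + Z)*(4 + Z**2 - 4*Z))
1/F(30) = 1/(-2 + 30**3 + 6*30 - 9/2*30**2) = 1/(-2 + 27000 + 180 - 9/2*900) = 1/(-2 + 27000 + 180 - 4050) = 1/23128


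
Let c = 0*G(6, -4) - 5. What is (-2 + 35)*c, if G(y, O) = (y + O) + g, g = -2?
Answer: -165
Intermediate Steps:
G(y, O) = -2 + O + y (G(y, O) = (y + O) - 2 = (O + y) - 2 = -2 + O + y)
c = -5 (c = 0*(-2 - 4 + 6) - 5 = 0*0 - 5 = 0 - 5 = -5)
(-2 + 35)*c = (-2 + 35)*(-5) = 33*(-5) = -165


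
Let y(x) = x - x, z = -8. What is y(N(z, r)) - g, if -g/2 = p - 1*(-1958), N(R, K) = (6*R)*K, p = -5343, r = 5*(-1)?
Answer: -6770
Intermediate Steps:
r = -5
N(R, K) = 6*K*R
y(x) = 0
g = 6770 (g = -2*(-5343 - 1*(-1958)) = -2*(-5343 + 1958) = -2*(-3385) = 6770)
y(N(z, r)) - g = 0 - 1*6770 = 0 - 6770 = -6770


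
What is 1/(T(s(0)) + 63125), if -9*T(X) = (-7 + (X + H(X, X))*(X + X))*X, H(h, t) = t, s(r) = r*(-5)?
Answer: 1/63125 ≈ 1.5842e-5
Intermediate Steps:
s(r) = -5*r
T(X) = -X*(-7 + 4*X²)/9 (T(X) = -(-7 + (X + X)*(X + X))*X/9 = -(-7 + (2*X)*(2*X))*X/9 = -(-7 + 4*X²)*X/9 = -X*(-7 + 4*X²)/9)
1/(T(s(0)) + 63125) = 1/((-5*0)*(7 - 4*(-5*0)²)/9 + 63125) = 1/((⅑)*0*(7 - 4*0²) + 63125) = 1/((⅑)*0*(7 - 4*0) + 63125) = 1/((⅑)*0*(7 + 0) + 63125) = 1/((⅑)*0*7 + 63125) = 1/(0 + 63125) = 1/63125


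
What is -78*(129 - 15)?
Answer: -8892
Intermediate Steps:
-78*(129 - 15) = -78*114 = -8892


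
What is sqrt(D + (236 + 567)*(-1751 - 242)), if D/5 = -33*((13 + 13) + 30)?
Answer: I*sqrt(1609619) ≈ 1268.7*I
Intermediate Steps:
D = -9240 (D = 5*(-33*((13 + 13) + 30)) = 5*(-33*(26 + 30)) = 5*(-33*56) = 5*(-1848) = -9240)
sqrt(D + (236 + 567)*(-1751 - 242)) = sqrt(-9240 + (236 + 567)*(-1751 - 242)) = sqrt(-9240 + 803*(-1993)) = sqrt(-9240 - 1600379) = sqrt(-1609619) = I*sqrt(1609619)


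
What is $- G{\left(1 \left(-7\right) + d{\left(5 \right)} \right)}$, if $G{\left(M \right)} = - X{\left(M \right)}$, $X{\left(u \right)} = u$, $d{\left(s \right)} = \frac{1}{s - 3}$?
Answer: $- \frac{13}{2} \approx -6.5$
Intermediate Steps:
$d{\left(s \right)} = \frac{1}{-3 + s}$
$G{\left(M \right)} = - M$
$- G{\left(1 \left(-7\right) + d{\left(5 \right)} \right)} = - \left(-1\right) \left(1 \left(-7\right) + \frac{1}{-3 + 5}\right) = - \left(-1\right) \left(-7 + \frac{1}{2}\right) = - \frac{\left(-1\right) \left(-13\right)}{2} = \left(-1\right) \frac{13}{2} = - \frac{13}{2}$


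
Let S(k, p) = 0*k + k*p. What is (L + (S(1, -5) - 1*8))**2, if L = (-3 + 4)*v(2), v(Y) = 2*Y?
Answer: 81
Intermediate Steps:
S(k, p) = k*p (S(k, p) = 0 + k*p = k*p)
L = 4 (L = (-3 + 4)*(2*2) = 1*4 = 4)
(L + (S(1, -5) - 1*8))**2 = (4 + (1*(-5) - 1*8))**2 = (4 + (-5 - 8))**2 = (4 - 13)**2 = (-9)**2 = 81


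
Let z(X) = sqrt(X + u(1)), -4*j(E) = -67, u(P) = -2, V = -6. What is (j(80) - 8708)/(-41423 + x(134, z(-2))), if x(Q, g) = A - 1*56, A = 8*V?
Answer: 34765/166108 ≈ 0.20929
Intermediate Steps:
j(E) = 67/4 (j(E) = -1/4*(-67) = 67/4)
A = -48 (A = 8*(-6) = -48)
z(X) = sqrt(-2 + X) (z(X) = sqrt(X - 2) = sqrt(-2 + X))
x(Q, g) = -104 (x(Q, g) = -48 - 1*56 = -48 - 56 = -104)
(j(80) - 8708)/(-41423 + x(134, z(-2))) = (67/4 - 8708)/(-41423 - 104) = -34765/4/(-41527) = -34765/4*(-1/41527) = 34765/166108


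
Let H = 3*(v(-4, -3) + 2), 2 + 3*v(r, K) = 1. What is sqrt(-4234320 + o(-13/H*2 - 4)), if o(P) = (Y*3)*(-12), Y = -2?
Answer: 6*I*sqrt(117618) ≈ 2057.7*I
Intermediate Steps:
v(r, K) = -1/3 (v(r, K) = -2/3 + (1/3)*1 = -2/3 + 1/3 = -1/3)
H = 5 (H = 3*(-1/3 + 2) = 3*(5/3) = 5)
o(P) = 72 (o(P) = -2*3*(-12) = -6*(-12) = 72)
sqrt(-4234320 + o(-13/H*2 - 4)) = sqrt(-4234320 + 72) = sqrt(-4234248) = 6*I*sqrt(117618)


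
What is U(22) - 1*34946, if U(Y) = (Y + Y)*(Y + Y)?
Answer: -33010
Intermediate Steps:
U(Y) = 4*Y**2 (U(Y) = (2*Y)*(2*Y) = 4*Y**2)
U(22) - 1*34946 = 4*22**2 - 1*34946 = 4*484 - 34946 = 1936 - 34946 = -33010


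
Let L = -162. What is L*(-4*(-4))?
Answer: -2592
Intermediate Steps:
L*(-4*(-4)) = -(-648)*(-4) = -162*16 = -2592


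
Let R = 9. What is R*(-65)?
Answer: -585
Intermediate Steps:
R*(-65) = 9*(-65) = -585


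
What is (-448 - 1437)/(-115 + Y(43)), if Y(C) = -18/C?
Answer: 81055/4963 ≈ 16.332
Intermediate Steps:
(-448 - 1437)/(-115 + Y(43)) = (-448 - 1437)/(-115 - 18/43) = -1885/(-115 - 18*1/43) = -1885/(-115 - 18/43) = -1885/(-4963/43) = -1885*(-43/4963) = 81055/4963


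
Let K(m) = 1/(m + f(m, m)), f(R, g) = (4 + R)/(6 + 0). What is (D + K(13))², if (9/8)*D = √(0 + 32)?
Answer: 18486116/731025 + 128*√2/285 ≈ 25.923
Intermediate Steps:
f(R, g) = ⅔ + R/6 (f(R, g) = (4 + R)/6 = (4 + R)*(⅙) = ⅔ + R/6)
K(m) = 1/(⅔ + 7*m/6) (K(m) = 1/(m + (⅔ + m/6)) = 1/(⅔ + 7*m/6))
D = 32*√2/9 (D = 8*√(0 + 32)/9 = 8*√32/9 = 8*(4*√2)/9 = 32*√2/9 ≈ 5.0283)
(D + K(13))² = (32*√2/9 + 6/(4 + 7*13))² = (32*√2/9 + 6/(4 + 91))² = (32*√2/9 + 6/95)² = (6/95 + 32*√2/9)²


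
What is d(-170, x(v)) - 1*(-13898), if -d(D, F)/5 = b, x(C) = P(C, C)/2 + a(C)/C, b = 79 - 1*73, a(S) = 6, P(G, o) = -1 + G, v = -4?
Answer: 13868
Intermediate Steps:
b = 6 (b = 79 - 73 = 6)
x(C) = -½ + C/2 + 6/C (x(C) = (-1 + C)/2 + 6/C = (-1 + C)*(½) + 6/C = (-½ + C/2) + 6/C = -½ + C/2 + 6/C)
d(D, F) = -30 (d(D, F) = -5*6 = -30)
d(-170, x(v)) - 1*(-13898) = -30 - 1*(-13898) = -30 + 13898 = 13868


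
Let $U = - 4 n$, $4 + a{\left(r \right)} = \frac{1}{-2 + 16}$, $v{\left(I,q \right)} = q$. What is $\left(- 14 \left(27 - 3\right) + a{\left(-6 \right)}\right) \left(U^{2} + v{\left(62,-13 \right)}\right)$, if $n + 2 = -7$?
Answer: $- \frac{6105797}{14} \approx -4.3613 \cdot 10^{5}$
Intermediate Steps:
$n = -9$ ($n = -2 - 7 = -9$)
$a{\left(r \right)} = - \frac{55}{14}$ ($a{\left(r \right)} = -4 + \frac{1}{-2 + 16} = -4 + \frac{1}{14} = - \frac{55}{14}$)
$U = 36$ ($U = \left(-4\right) \left(-9\right) = 36$)
$\left(- 14 \left(27 - 3\right) + a{\left(-6 \right)}\right) \left(U^{2} + v{\left(62,-13 \right)}\right) = \left(- 14 \left(27 - 3\right) - \frac{55}{14}\right) \left(36^{2} - 13\right) = \left(\left(-14\right) 24 - \frac{55}{14}\right) \left(1296 - 13\right) = \left(-336 - \frac{55}{14}\right) 1283 = \left(- \frac{4759}{14}\right) 1283 = - \frac{6105797}{14}$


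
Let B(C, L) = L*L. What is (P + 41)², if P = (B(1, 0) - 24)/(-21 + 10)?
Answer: 225625/121 ≈ 1864.7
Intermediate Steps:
B(C, L) = L²
P = 24/11 (P = (0² - 24)/(-21 + 10) = (0 - 24)/(-11) = -24*(-1/11) = 24/11 ≈ 2.1818)
(P + 41)² = (24/11 + 41)² = (475/11)² = 225625/121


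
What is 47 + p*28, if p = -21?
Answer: -541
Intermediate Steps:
47 + p*28 = 47 - 21*28 = 47 - 588 = -541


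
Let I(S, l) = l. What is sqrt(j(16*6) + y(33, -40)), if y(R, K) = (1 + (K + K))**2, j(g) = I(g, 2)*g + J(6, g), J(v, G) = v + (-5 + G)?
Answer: sqrt(6530) ≈ 80.808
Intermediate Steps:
J(v, G) = -5 + G + v
j(g) = 1 + 3*g (j(g) = 2*g + (-5 + g + 6) = 2*g + (1 + g) = 1 + 3*g)
y(R, K) = (1 + 2*K)**2
sqrt(j(16*6) + y(33, -40)) = sqrt((1 + 3*(16*6)) + (1 + 2*(-40))**2) = sqrt((1 + 3*96) + (1 - 80)**2) = sqrt((1 + 288) + (-79)**2) = sqrt(289 + 6241) = sqrt(6530)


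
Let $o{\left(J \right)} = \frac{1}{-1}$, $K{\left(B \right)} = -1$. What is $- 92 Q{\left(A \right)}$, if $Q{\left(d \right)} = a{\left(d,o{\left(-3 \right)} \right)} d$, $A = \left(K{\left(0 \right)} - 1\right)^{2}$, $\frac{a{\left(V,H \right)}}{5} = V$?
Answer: $-7360$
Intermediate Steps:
$o{\left(J \right)} = -1$
$a{\left(V,H \right)} = 5 V$
$A = 4$ ($A = \left(-1 - 1\right)^{2} = \left(-2\right)^{2} = 4$)
$Q{\left(d \right)} = 5 d^{2}$ ($Q{\left(d \right)} = 5 d d = 5 d^{2}$)
$- 92 Q{\left(A \right)} = - 92 \cdot 5 \cdot 4^{2} = - 92 \cdot 5 \cdot 16 = \left(-92\right) 80 = -7360$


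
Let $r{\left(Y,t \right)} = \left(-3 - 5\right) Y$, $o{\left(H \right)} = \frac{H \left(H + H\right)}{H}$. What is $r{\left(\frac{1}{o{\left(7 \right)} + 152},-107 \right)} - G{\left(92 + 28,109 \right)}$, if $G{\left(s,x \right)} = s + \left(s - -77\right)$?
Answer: $- \frac{26315}{83} \approx -317.05$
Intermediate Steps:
$o{\left(H \right)} = 2 H$ ($o{\left(H \right)} = \frac{H 2 H}{H} = \frac{2 H^{2}}{H} = 2 H$)
$r{\left(Y,t \right)} = - 8 Y$
$G{\left(s,x \right)} = 77 + 2 s$ ($G{\left(s,x \right)} = s + \left(s + 77\right) = s + \left(77 + s\right) = 77 + 2 s$)
$r{\left(\frac{1}{o{\left(7 \right)} + 152},-107 \right)} - G{\left(92 + 28,109 \right)} = - \frac{8}{2 \cdot 7 + 152} - \left(77 + 2 \left(92 + 28\right)\right) = - \frac{8}{14 + 152} - \left(77 + 2 \cdot 120\right) = - \frac{8}{166} - \left(77 + 240\right) = \left(-8\right) \frac{1}{166} - 317 = - \frac{4}{83} - 317 = - \frac{26315}{83}$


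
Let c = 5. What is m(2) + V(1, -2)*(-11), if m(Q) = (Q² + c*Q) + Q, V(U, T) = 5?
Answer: -39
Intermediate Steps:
m(Q) = Q² + 6*Q (m(Q) = (Q² + 5*Q) + Q = Q² + 6*Q)
m(2) + V(1, -2)*(-11) = 2*(6 + 2) + 5*(-11) = 2*8 - 55 = 16 - 55 = -39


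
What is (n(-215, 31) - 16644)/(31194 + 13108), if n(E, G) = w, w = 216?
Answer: -8214/22151 ≈ -0.37082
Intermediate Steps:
n(E, G) = 216
(n(-215, 31) - 16644)/(31194 + 13108) = (216 - 16644)/(31194 + 13108) = -16428/44302 = -16428*1/44302 = -8214/22151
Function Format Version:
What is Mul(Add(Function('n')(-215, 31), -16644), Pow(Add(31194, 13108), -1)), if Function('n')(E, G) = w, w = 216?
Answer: Rational(-8214, 22151) ≈ -0.37082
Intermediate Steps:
Function('n')(E, G) = 216
Mul(Add(Function('n')(-215, 31), -16644), Pow(Add(31194, 13108), -1)) = Mul(Add(216, -16644), Pow(Add(31194, 13108), -1)) = Mul(-16428, Pow(44302, -1)) = Mul(-16428, Rational(1, 44302)) = Rational(-8214, 22151)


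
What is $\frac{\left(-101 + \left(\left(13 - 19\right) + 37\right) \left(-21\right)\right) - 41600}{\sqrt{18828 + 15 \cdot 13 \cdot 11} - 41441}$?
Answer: $\frac{438777308}{429333877} + \frac{10588 \sqrt{20973}}{429333877} \approx 1.0256$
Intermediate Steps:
$\frac{\left(-101 + \left(\left(13 - 19\right) + 37\right) \left(-21\right)\right) - 41600}{\sqrt{18828 + 15 \cdot 13 \cdot 11} - 41441} = \frac{\left(-101 + \left(-6 + 37\right) \left(-21\right)\right) - 41600}{\sqrt{18828 + 195 \cdot 11} - 41441} = \frac{\left(-101 + 31 \left(-21\right)\right) - 41600}{\sqrt{18828 + 2145} - 41441} = \frac{\left(-101 - 651\right) - 41600}{\sqrt{20973} - 41441} = \frac{-752 - 41600}{-41441 + \sqrt{20973}} = - \frac{42352}{-41441 + \sqrt{20973}}$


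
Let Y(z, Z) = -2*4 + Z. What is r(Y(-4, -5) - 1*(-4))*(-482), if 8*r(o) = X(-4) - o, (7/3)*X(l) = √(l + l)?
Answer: -2169/4 - 723*I*√2/14 ≈ -542.25 - 73.034*I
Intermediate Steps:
X(l) = 3*√2*√l/7 (X(l) = 3*√(l + l)/7 = 3*√(2*l)/7 = 3*(√2*√l)/7 = 3*√2*√l/7)
Y(z, Z) = -8 + Z
r(o) = -o/8 + 3*I*√2/28 (r(o) = (3*√2*√(-4)/7 - o)/8 = (3*√2*(2*I)/7 - o)/8 = (6*I*√2/7 - o)/8 = (-o + 6*I*√2/7)/8 = -o/8 + 3*I*√2/28)
r(Y(-4, -5) - 1*(-4))*(-482) = (-((-8 - 5) - 1*(-4))/8 + 3*I*√2/28)*(-482) = (-(-13 + 4)/8 + 3*I*√2/28)*(-482) = (-⅛*(-9) + 3*I*√2/28)*(-482) = (9/8 + 3*I*√2/28)*(-482) = -2169/4 - 723*I*√2/14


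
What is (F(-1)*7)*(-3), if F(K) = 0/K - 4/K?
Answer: -84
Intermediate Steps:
F(K) = -4/K (F(K) = 0 - 4/K = -4/K)
(F(-1)*7)*(-3) = (-4/(-1)*7)*(-3) = (-4*(-1)*7)*(-3) = (4*7)*(-3) = 28*(-3) = -84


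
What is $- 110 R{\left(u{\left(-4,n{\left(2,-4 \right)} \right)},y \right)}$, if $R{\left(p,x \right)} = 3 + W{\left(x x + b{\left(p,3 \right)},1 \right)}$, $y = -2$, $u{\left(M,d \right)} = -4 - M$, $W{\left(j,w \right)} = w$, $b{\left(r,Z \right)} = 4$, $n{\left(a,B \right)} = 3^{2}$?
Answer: $-440$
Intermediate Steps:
$n{\left(a,B \right)} = 9$
$R{\left(p,x \right)} = 4$ ($R{\left(p,x \right)} = 3 + 1 = 4$)
$- 110 R{\left(u{\left(-4,n{\left(2,-4 \right)} \right)},y \right)} = \left(-110\right) 4 = -440$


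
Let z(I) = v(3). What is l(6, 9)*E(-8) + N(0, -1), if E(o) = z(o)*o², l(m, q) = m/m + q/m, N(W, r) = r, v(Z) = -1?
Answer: -161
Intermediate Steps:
z(I) = -1
l(m, q) = 1 + q/m
E(o) = -o²
l(6, 9)*E(-8) + N(0, -1) = ((6 + 9)/6)*(-1*(-8)²) - 1 = ((⅙)*15)*(-1*64) - 1 = (5/2)*(-64) - 1 = -160 - 1 = -161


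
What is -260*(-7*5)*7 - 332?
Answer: 63368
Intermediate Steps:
-260*(-7*5)*7 - 332 = -(-9100)*7 - 332 = -260*(-245) - 332 = 63700 - 332 = 63368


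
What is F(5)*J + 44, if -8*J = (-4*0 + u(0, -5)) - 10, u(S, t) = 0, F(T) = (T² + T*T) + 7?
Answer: 461/4 ≈ 115.25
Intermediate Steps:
F(T) = 7 + 2*T² (F(T) = (T² + T²) + 7 = 2*T² + 7 = 7 + 2*T²)
J = 5/4 (J = -((-4*0 + 0) - 10)/8 = -((0 + 0) - 10)/8 = -(0 - 10)/8 = -⅛*(-10) = 5/4 ≈ 1.2500)
F(5)*J + 44 = (7 + 2*5²)*(5/4) + 44 = (7 + 2*25)*(5/4) + 44 = (7 + 50)*(5/4) + 44 = 57*(5/4) + 44 = 285/4 + 44 = 461/4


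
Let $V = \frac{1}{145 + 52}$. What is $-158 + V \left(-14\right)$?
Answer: $- \frac{31140}{197} \approx -158.07$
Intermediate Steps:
$V = \frac{1}{197} \approx 0.0050761$
$-158 + V \left(-14\right) = -158 + \frac{1}{197} \left(-14\right) = -158 - \frac{14}{197} = - \frac{31140}{197}$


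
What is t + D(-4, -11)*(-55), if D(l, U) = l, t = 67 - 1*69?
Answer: 218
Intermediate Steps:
t = -2 (t = 67 - 69 = -2)
t + D(-4, -11)*(-55) = -2 - 4*(-55) = -2 + 220 = 218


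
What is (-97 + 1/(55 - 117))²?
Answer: 36180225/3844 ≈ 9412.1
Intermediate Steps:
(-97 + 1/(55 - 117))² = (-97 + 1/(-62))² = (-97 - 1/62)² = (-6015/62)² = 36180225/3844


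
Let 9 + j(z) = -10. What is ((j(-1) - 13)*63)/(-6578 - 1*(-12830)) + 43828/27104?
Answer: 4570229/3530296 ≈ 1.2946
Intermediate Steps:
j(z) = -19 (j(z) = -9 - 10 = -19)
((j(-1) - 13)*63)/(-6578 - 1*(-12830)) + 43828/27104 = ((-19 - 13)*63)/(-6578 - 1*(-12830)) + 43828/27104 = (-32*63)/(-6578 + 12830) + 43828*(1/27104) = -2016/6252 + 10957/6776 = -2016*1/6252 + 10957/6776 = -168/521 + 10957/6776 = 4570229/3530296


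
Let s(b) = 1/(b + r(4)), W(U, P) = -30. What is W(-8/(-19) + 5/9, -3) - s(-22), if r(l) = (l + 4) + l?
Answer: -299/10 ≈ -29.900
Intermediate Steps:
r(l) = 4 + 2*l (r(l) = (4 + l) + l = 4 + 2*l)
s(b) = 1/(12 + b) (s(b) = 1/(b + (4 + 2*4)) = 1/(b + (4 + 8)) = 1/(b + 12) = 1/(12 + b))
W(-8/(-19) + 5/9, -3) - s(-22) = -30 - 1/(12 - 22) = -30 - 1/(-10) = -30 - 1*(-⅒) = -30 + ⅒ = -299/10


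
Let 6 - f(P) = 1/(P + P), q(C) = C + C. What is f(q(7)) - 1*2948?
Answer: -82377/28 ≈ -2942.0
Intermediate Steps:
q(C) = 2*C
f(P) = 6 - 1/(2*P) (f(P) = 6 - 1/(P + P) = 6 - 1/(2*P))
f(q(7)) - 1*2948 = (6 - 1/(2*(2*7))) - 1*2948 = (6 - ½/14) - 2948 = (6 - ½*1/14) - 2948 = (6 - 1/28) - 2948 = 167/28 - 2948 = -82377/28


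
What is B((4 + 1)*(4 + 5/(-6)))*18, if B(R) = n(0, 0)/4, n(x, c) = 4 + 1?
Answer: 45/2 ≈ 22.500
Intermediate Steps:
n(x, c) = 5
B(R) = 5/4
B((4 + 1)*(4 + 5/(-6)))*18 = (5/4)*18 = 45/2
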